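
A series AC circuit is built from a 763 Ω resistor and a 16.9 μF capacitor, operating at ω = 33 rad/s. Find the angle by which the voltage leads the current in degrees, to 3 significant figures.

X_C = 1/(ωC) = 1790 Ω
Z = 763 − j1790 Ω
|Z| = √(763² + 1790²) = 1950 Ω
∠Z = arctan(-1790/763) = -66.9°

-66.9°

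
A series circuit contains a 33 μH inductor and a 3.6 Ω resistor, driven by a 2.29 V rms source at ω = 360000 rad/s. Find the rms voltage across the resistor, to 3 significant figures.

0.664 V

X_L = ωL = 11.9 Ω
Z = 3.60 + j11.9 Ω
|Z| = √(3.60² + 11.9²) = 12.4 Ω
I = V/|Z| = 184 mA
V_R = I·|Z_R| = 0.184 × 3.60 = 0.664 V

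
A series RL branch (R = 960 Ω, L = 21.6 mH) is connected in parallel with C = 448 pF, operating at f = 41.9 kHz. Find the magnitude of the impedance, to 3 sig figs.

ω = 2πf = 263300 rad/s
X_L = ωL = 5690 Ω
X_C = 1/(ωC) = 8480 Ω
Branch 1 (R+jX_L): Z₁ = 960 + j5690 Ω, |Z₁| = 5770 Ω
Branch 2 (−jX_C): Z₂ = −j8480 Ω
Parallel: Z = Z₁Z₂/(Z₁+Z₂), |Z| = 16600 Ω, ∠Z = 61.4°

16600 Ω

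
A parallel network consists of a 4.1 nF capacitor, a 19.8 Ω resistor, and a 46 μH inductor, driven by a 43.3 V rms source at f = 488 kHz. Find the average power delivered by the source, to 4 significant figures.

ω = 2πf = 3.066e+06 rad/s
X_L = ωL = 141.0 Ω
X_C = 1/(ωC) = 79.55 Ω
Parallel: admittances add. Y = 1/R + 1/(jωL) + jωC
Y = (0.05051 + j0.005481) S
|Y| = 0.05080 S → |Z| = 1/|Y| = 19.68 Ω, ∠Z = −∠Y = -6.194°
I = V/|Z| = 2.200 A
P = VI cos φ = 43.3 × 2.200 × cos(-6.194°) = 94.69 W

94.69 W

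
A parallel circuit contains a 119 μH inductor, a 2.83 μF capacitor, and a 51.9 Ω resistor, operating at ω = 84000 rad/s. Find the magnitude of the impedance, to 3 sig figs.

7.19 Ω

X_L = ωL = 10.0 Ω
X_C = 1/(ωC) = 4.21 Ω
Parallel: admittances add. Y = 1/R + 1/(jωL) + jωC
Y = (0.0193 + j0.138) S
|Y| = 0.139 S → |Z| = 1/|Y| = 7.19 Ω, ∠Z = −∠Y = -82.0°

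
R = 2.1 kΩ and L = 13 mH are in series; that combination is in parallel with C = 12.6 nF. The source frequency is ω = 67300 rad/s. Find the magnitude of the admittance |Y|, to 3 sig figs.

791 μS

X_L = ωL = 875 Ω
X_C = 1/(ωC) = 1180 Ω
Branch 1 (R+jX_L): Z₁ = 2100 + j875 Ω, |Z₁| = 2270 Ω
Branch 2 (−jX_C): Z₂ = −j1180 Ω
Parallel: Z = Z₁Z₂/(Z₁+Z₂), |Z| = 1260 Ω, ∠Z = -59.1°
|Y| = 1/|Z| = 791 μS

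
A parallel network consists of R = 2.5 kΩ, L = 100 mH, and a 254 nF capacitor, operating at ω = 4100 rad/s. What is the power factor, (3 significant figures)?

X_L = ωL = 410 Ω
X_C = 1/(ωC) = 960 Ω
Parallel: admittances add. Y = 1/R + 1/(jωL) + jωC
Y = (0.000400 − j0.00140) S
|Y| = 0.00145 S → |Z| = 1/|Y| = 688 Ω, ∠Z = −∠Y = 74.0°
cos φ = cos(74.0°) = 0.275

0.275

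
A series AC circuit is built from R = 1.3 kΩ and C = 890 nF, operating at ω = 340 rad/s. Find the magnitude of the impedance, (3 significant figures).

3550 Ω

X_C = 1/(ωC) = 3300 Ω
Z = 1300 − j3300 Ω
|Z| = √(1300² + 3300²) = 3550 Ω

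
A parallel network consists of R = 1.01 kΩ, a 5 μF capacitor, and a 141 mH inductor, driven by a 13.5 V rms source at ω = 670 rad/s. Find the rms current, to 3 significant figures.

X_L = ωL = 94.5 Ω
X_C = 1/(ωC) = 299 Ω
Parallel: admittances add. Y = 1/R + 1/(jωL) + jωC
Y = (0.000990 − j0.00724) S
|Y| = 0.00730 S → |Z| = 1/|Y| = 137 Ω, ∠Z = −∠Y = 82.2°
I = V/|Z| = 13.5/137 = 98.6 mA

98.6 mA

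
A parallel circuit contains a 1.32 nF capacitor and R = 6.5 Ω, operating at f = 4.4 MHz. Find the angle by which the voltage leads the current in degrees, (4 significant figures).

ω = 2πf = 2.765e+07 rad/s
X_C = 1/(ωC) = 27.40 Ω
Parallel: admittances add. Y = 1/R + jωC
Y = (0.1538 + j0.03649) S
|Y| = 0.1581 S → |Z| = 1/|Y| = 6.325 Ω, ∠Z = −∠Y = -13.34°

-13.34°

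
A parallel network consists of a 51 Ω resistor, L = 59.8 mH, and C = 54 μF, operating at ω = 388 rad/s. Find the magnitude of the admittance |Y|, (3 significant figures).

29.6 mS

X_L = ωL = 23.2 Ω
X_C = 1/(ωC) = 47.7 Ω
Parallel: admittances add. Y = 1/R + 1/(jωL) + jωC
Y = (0.0196 − j0.0221) S
|Y| = 0.0296 S → |Z| = 1/|Y| = 33.8 Ω, ∠Z = −∠Y = 48.5°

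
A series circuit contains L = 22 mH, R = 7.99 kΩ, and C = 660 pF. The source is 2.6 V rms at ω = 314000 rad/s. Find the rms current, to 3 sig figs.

315 μA

X_L = ωL = 6910 Ω
X_C = 1/(ωC) = 4830 Ω
Net reactance X = X_L − X_C = 2080 Ω
Z = 7990 + j2080 Ω
|Z| = √(7990² + 2080²) = 8260 Ω
I = V/|Z| = 2.6/8260 = 315 μA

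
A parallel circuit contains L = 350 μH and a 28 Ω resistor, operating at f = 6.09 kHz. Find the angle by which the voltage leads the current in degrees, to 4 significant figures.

ω = 2πf = 38260 rad/s
X_L = ωL = 13.39 Ω
Parallel: admittances add. Y = 1/R + 1/(jωL)
Y = (0.03571 − j0.07467) S
|Y| = 0.08277 S → |Z| = 1/|Y| = 12.08 Ω, ∠Z = −∠Y = 64.44°

64.44°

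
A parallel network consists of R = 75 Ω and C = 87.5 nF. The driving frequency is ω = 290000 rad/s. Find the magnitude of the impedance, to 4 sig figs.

34.89 Ω

X_C = 1/(ωC) = 39.41 Ω
Parallel: admittances add. Y = 1/R + jωC
Y = (0.01333 + j0.02537) S
|Y| = 0.02866 S → |Z| = 1/|Y| = 34.89 Ω, ∠Z = −∠Y = -62.28°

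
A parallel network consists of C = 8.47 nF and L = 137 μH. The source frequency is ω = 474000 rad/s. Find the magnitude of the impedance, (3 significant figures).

X_L = ωL = 64.9 Ω
X_C = 1/(ωC) = 249 Ω
Parallel: admittances add. Y = 1/(jωL) + jωC
Y = (0 − j0.0114) S
|Y| = 0.0114 S → |Z| = 1/|Y| = 87.8 Ω, ∠Z = −∠Y = 90.0°

87.8 Ω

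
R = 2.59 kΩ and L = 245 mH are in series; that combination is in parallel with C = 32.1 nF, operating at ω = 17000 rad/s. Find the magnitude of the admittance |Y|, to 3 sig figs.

X_L = ωL = 4160 Ω
X_C = 1/(ωC) = 1830 Ω
Branch 1 (R+jX_L): Z₁ = 2590 + j4160 Ω, |Z₁| = 4900 Ω
Branch 2 (−jX_C): Z₂ = −j1830 Ω
Parallel: Z = Z₁Z₂/(Z₁+Z₂), |Z| = 2580 Ω, ∠Z = -73.9°
|Y| = 1/|Z| = 388 μS

388 μS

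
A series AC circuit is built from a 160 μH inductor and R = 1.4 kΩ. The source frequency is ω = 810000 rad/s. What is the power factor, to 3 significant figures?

X_L = ωL = 130 Ω
Z = 1400 + j130 Ω
|Z| = √(1400² + 130²) = 1410 Ω
∠Z = arctan(130/1400) = 5.29°
cos φ = cos(5.29°) = 0.996

0.996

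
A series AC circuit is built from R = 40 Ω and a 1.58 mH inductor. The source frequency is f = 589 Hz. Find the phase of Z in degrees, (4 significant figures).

8.317°

ω = 2πf = 3701 rad/s
X_L = ωL = 5.847 Ω
Z = 40.00 + j5.847 Ω
|Z| = √(40.00² + 5.847²) = 40.43 Ω
∠Z = arctan(5.847/40.00) = 8.317°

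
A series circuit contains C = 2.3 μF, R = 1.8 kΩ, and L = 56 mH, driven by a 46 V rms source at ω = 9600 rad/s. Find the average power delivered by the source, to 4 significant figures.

1.094 W

X_L = ωL = 537.6 Ω
X_C = 1/(ωC) = 45.29 Ω
Net reactance X = X_L − X_C = 492.3 Ω
Z = 1800 + j492.3 Ω
|Z| = √(1800² + 492.3²) = 1866 Ω
∠Z = arctan(492.3/1800) = 15.30°
I = V/|Z| = 24.65 mA
P = VI cos φ = 46 × 0.02465 × cos(15.30°) = 1.094 W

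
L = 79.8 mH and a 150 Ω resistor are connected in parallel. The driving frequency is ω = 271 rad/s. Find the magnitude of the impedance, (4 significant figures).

X_L = ωL = 21.63 Ω
Parallel: admittances add. Y = 1/R + 1/(jωL)
Y = (0.006667 − j0.04624) S
|Y| = 0.04672 S → |Z| = 1/|Y| = 21.40 Ω, ∠Z = −∠Y = 81.80°

21.40 Ω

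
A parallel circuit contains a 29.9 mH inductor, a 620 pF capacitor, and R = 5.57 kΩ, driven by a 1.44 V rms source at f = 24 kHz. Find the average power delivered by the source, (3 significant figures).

ω = 2πf = 150800 rad/s
X_L = ωL = 4510 Ω
X_C = 1/(ωC) = 10700 Ω
Parallel: admittances add. Y = 1/R + 1/(jωL) + jωC
Y = (0.000180 − j0.000128) S
|Y| = 0.000221 S → |Z| = 1/|Y| = 4530 Ω, ∠Z = −∠Y = 35.5°
I = V/|Z| = 318 μA
P = VI cos φ = 1.44 × 0.000318 × cos(35.5°) = 372 μW

372 μW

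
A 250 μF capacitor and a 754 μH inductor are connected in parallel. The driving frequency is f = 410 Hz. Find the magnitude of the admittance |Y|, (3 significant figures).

129 mS

ω = 2πf = 2576 rad/s
X_L = ωL = 1.94 Ω
X_C = 1/(ωC) = 1.55 Ω
Parallel: admittances add. Y = 1/(jωL) + jωC
Y = (0 + j0.129) S
|Y| = 0.129 S → |Z| = 1/|Y| = 7.74 Ω, ∠Z = −∠Y = -90.0°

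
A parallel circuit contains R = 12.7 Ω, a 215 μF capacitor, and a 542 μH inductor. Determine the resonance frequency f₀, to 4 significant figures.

466.2 Hz

ω₀ = 1/√(LC) = 1/√(0.000542 × 0.000215) = 2929 rad/s
f₀ = ω₀/(2π) = 466.2 Hz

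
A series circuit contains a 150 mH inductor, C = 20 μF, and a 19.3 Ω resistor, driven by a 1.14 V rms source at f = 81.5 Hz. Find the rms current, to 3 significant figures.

ω = 2πf = 512.1 rad/s
X_L = ωL = 76.8 Ω
X_C = 1/(ωC) = 97.6 Ω
Net reactance X = X_L − X_C = -20.8 Ω
Z = 19.3 − j20.8 Ω
|Z| = √(19.3² + 20.8²) = 28.4 Ω
I = V/|Z| = 1.14/28.4 = 40.1 mA

40.1 mA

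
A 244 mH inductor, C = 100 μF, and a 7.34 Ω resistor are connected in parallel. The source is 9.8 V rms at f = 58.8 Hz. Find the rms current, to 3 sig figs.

ω = 2πf = 369.5 rad/s
X_L = ωL = 90.1 Ω
X_C = 1/(ωC) = 27.1 Ω
Parallel: admittances add. Y = 1/R + 1/(jωL) + jωC
Y = (0.136 + j0.0259) S
|Y| = 0.139 S → |Z| = 1/|Y| = 7.21 Ω, ∠Z = −∠Y = -10.7°
I = V/|Z| = 9.8/7.21 = 1.36 A

1.36 A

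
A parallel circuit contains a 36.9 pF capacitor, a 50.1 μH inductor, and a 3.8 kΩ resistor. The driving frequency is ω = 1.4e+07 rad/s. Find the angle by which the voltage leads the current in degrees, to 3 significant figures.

73.9°

X_L = ωL = 701 Ω
X_C = 1/(ωC) = 1940 Ω
Parallel: admittances add. Y = 1/R + 1/(jωL) + jωC
Y = (0.000263 − j0.000909) S
|Y| = 0.000946 S → |Z| = 1/|Y| = 1060 Ω, ∠Z = −∠Y = 73.9°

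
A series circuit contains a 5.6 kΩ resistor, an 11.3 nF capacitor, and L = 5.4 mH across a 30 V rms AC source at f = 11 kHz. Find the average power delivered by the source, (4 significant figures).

156.6 mW

ω = 2πf = 69120 rad/s
X_L = ωL = 373.2 Ω
X_C = 1/(ωC) = 1280 Ω
Net reactance X = X_L − X_C = -907.2 Ω
Z = 5600 − j907.2 Ω
|Z| = √(5600² + 907.2²) = 5673 Ω
∠Z = arctan(-907.2/5600) = -9.202°
I = V/|Z| = 5.288 mA
P = VI cos φ = 30 × 0.005288 × cos(-9.202°) = 156.6 mW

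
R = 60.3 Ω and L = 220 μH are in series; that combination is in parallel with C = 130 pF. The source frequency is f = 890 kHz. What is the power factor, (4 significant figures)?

ω = 2πf = 5.592e+06 rad/s
X_L = ωL = 1230 Ω
X_C = 1/(ωC) = 1376 Ω
Branch 1 (R+jX_L): Z₁ = 60.30 + j1230 Ω, |Z₁| = 1232 Ω
Branch 2 (−jX_C): Z₂ = −j1376 Ω
Parallel: Z = Z₁Z₂/(Z₁+Z₂), |Z| = 10770 Ω, ∠Z = 64.66°
cos φ = cos(64.66°) = 0.4280

0.4280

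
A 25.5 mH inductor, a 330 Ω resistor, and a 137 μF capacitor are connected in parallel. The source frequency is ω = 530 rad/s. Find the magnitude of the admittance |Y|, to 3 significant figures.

X_L = ωL = 13.5 Ω
X_C = 1/(ωC) = 13.8 Ω
Parallel: admittances add. Y = 1/R + 1/(jωL) + jωC
Y = (0.00303 − j0.00138) S
|Y| = 0.00333 S → |Z| = 1/|Y| = 300 Ω, ∠Z = −∠Y = 24.5°

3.33 mS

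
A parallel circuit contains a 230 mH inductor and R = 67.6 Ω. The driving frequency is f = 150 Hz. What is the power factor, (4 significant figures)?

ω = 2πf = 942.5 rad/s
X_L = ωL = 216.8 Ω
Parallel: admittances add. Y = 1/R + 1/(jωL)
Y = (0.01479 − j0.004613) S
|Y| = 0.01550 S → |Z| = 1/|Y| = 64.53 Ω, ∠Z = −∠Y = 17.32°
cos φ = cos(17.32°) = 0.9547

0.9547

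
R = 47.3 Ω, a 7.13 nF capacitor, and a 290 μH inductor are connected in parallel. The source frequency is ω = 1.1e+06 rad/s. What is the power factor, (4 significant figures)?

X_L = ωL = 319.0 Ω
X_C = 1/(ωC) = 127.5 Ω
Parallel: admittances add. Y = 1/R + 1/(jωL) + jωC
Y = (0.02114 + j0.004708) S
|Y| = 0.02166 S → |Z| = 1/|Y| = 46.17 Ω, ∠Z = −∠Y = -12.55°
cos φ = cos(-12.55°) = 0.9761

0.9761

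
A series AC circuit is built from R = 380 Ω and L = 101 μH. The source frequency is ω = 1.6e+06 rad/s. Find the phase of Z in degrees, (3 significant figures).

X_L = ωL = 162 Ω
Z = 380 + j162 Ω
|Z| = √(380² + 162²) = 413 Ω
∠Z = arctan(162/380) = 23.0°

23.0°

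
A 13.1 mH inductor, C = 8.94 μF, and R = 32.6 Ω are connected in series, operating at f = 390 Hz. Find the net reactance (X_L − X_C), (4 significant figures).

ω = 2πf = 2450 rad/s
X_L = ωL = 32.10 Ω
X_C = 1/(ωC) = 45.65 Ω
X = 32.10 − 45.65 = -13.55 Ω

-13.55 Ω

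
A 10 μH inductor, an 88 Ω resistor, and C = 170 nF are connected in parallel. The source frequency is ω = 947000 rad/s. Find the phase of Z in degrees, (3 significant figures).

-78.4°

X_L = ωL = 9.47 Ω
X_C = 1/(ωC) = 6.21 Ω
Parallel: admittances add. Y = 1/R + 1/(jωL) + jωC
Y = (0.0114 + j0.0554) S
|Y| = 0.0565 S → |Z| = 1/|Y| = 17.7 Ω, ∠Z = −∠Y = -78.4°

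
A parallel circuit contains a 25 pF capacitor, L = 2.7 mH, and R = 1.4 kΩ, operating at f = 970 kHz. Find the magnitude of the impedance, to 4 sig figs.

ω = 2πf = 6.095e+06 rad/s
X_L = ωL = 16460 Ω
X_C = 1/(ωC) = 6563 Ω
Parallel: admittances add. Y = 1/R + 1/(jωL) + jωC
Y = (0.0007143 + j9.16e-05) S
|Y| = 0.0007201 S → |Z| = 1/|Y| = 1389 Ω, ∠Z = −∠Y = -7.308°

1389 Ω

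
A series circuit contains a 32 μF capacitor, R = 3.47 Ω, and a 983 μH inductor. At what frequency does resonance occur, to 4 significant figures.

ω₀ = 1/√(LC) = 1/√(0.000983 × 3.2e-05) = 5638 rad/s
f₀ = ω₀/(2π) = 897.4 Hz

897.4 Hz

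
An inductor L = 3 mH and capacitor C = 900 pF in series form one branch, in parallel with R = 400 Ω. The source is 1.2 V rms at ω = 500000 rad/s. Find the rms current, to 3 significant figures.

X_L = ωL = 1500 Ω
X_C = 1/(ωC) = 2220 Ω
Branch 1: Z₁ = R = 400 Ω
Branch 2 (series LC): Z₂ = j(X_L − X_C) = −j722 Ω
Parallel: Z = Z₁Z₂/(Z₁+Z₂), |Z| = 350 Ω, ∠Z = -29.0°
I = V/|Z| = 1.2/350 = 3.43 mA

3.43 mA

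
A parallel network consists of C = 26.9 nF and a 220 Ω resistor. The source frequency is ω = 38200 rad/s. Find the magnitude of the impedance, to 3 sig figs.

X_C = 1/(ωC) = 973 Ω
Parallel: admittances add. Y = 1/R + jωC
Y = (0.00455 + j0.00103) S
|Y| = 0.00466 S → |Z| = 1/|Y| = 215 Ω, ∠Z = −∠Y = -12.7°

215 Ω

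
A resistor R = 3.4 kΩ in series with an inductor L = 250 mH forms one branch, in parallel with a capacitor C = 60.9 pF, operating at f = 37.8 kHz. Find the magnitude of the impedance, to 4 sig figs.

ω = 2πf = 237500 rad/s
X_L = ωL = 59380 Ω
X_C = 1/(ωC) = 69140 Ω
Branch 1 (R+jX_L): Z₁ = 3400 + j59380 Ω, |Z₁| = 59470 Ω
Branch 2 (−jX_C): Z₂ = −j69140 Ω
Parallel: Z = Z₁Z₂/(Z₁+Z₂), |Z| = 397800 Ω, ∠Z = 67.52°

397800 Ω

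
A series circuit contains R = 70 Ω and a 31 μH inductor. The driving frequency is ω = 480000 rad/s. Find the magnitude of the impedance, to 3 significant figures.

X_L = ωL = 14.9 Ω
Z = 70.0 + j14.9 Ω
|Z| = √(70.0² + 14.9²) = 71.6 Ω

71.6 Ω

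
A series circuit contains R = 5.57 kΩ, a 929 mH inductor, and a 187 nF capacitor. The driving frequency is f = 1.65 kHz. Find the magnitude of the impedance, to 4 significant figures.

ω = 2πf = 10370 rad/s
X_L = ωL = 9631 Ω
X_C = 1/(ωC) = 515.8 Ω
Net reactance X = X_L − X_C = 9115 Ω
Z = 5570 + j9115 Ω
|Z| = √(5570² + 9115²) = 10680 Ω

10680 Ω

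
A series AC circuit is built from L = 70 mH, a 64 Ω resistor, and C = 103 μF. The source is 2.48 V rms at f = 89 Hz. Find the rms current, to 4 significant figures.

ω = 2πf = 559.2 rad/s
X_L = ωL = 39.14 Ω
X_C = 1/(ωC) = 17.36 Ω
Net reactance X = X_L − X_C = 21.78 Ω
Z = 64.00 + j21.78 Ω
|Z| = √(64.00² + 21.78²) = 67.61 Ω
I = V/|Z| = 2.48/67.61 = 36.68 mA

36.68 mA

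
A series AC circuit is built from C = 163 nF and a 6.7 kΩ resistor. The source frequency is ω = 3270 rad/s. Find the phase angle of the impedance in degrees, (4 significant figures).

X_C = 1/(ωC) = 1876 Ω
Z = 6700 − j1876 Ω
|Z| = √(6700² + 1876²) = 6958 Ω
∠Z = arctan(-1876/6700) = -15.64°

-15.64°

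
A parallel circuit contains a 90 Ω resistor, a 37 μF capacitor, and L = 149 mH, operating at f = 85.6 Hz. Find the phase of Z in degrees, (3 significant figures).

ω = 2πf = 537.8 rad/s
X_L = ωL = 80.1 Ω
X_C = 1/(ωC) = 50.3 Ω
Parallel: admittances add. Y = 1/R + 1/(jωL) + jωC
Y = (0.0111 + j0.00742) S
|Y| = 0.0134 S → |Z| = 1/|Y| = 74.8 Ω, ∠Z = −∠Y = -33.7°

-33.7°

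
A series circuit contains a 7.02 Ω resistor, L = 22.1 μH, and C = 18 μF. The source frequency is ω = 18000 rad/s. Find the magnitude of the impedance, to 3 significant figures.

7.52 Ω

X_L = ωL = 0.398 Ω
X_C = 1/(ωC) = 3.09 Ω
Net reactance X = X_L − X_C = -2.69 Ω
Z = 7.02 − j2.69 Ω
|Z| = √(7.02² + 2.69²) = 7.52 Ω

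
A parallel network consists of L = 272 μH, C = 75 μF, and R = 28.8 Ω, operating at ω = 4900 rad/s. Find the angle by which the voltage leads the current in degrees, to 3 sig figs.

X_L = ωL = 1.33 Ω
X_C = 1/(ωC) = 2.72 Ω
Parallel: admittances add. Y = 1/R + 1/(jωL) + jωC
Y = (0.0347 − j0.383) S
|Y| = 0.384 S → |Z| = 1/|Y| = 2.60 Ω, ∠Z = −∠Y = 84.8°

84.8°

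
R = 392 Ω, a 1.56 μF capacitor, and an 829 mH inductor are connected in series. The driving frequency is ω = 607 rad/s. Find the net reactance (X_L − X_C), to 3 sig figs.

-553 Ω

X_L = ωL = 503 Ω
X_C = 1/(ωC) = 1060 Ω
X = 503 − 1060 = -553 Ω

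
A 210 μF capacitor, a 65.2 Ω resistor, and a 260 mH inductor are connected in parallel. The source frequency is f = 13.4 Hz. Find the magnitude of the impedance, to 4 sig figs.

31.32 Ω

ω = 2πf = 84.19 rad/s
X_L = ωL = 21.89 Ω
X_C = 1/(ωC) = 56.56 Ω
Parallel: admittances add. Y = 1/R + 1/(jωL) + jωC
Y = (0.01534 − j0.02800) S
|Y| = 0.03193 S → |Z| = 1/|Y| = 31.32 Ω, ∠Z = −∠Y = 61.29°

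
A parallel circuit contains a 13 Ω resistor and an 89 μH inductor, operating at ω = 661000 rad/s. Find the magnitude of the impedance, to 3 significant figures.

12.7 Ω

X_L = ωL = 58.8 Ω
Parallel: admittances add. Y = 1/R + 1/(jωL)
Y = (0.0769 − j0.0170) S
|Y| = 0.0788 S → |Z| = 1/|Y| = 12.7 Ω, ∠Z = −∠Y = 12.5°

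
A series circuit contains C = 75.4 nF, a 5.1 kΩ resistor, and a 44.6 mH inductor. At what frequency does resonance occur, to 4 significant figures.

ω₀ = 1/√(LC) = 1/√(0.0446 × 7.54e-08) = 17240 rad/s
f₀ = ω₀/(2π) = 2.745 kHz

2.745 kHz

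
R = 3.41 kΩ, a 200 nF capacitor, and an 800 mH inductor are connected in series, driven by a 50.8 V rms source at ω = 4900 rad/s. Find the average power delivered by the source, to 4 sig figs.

X_L = ωL = 3920 Ω
X_C = 1/(ωC) = 1020 Ω
Net reactance X = X_L − X_C = 2900 Ω
Z = 3410 + j2900 Ω
|Z| = √(3410² + 2900²) = 4476 Ω
∠Z = arctan(2900/3410) = 40.38°
I = V/|Z| = 11.35 mA
P = VI cos φ = 50.8 × 0.01135 × cos(40.38°) = 439.2 mW

439.2 mW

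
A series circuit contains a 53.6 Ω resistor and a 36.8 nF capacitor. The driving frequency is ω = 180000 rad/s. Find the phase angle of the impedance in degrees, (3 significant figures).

-70.5°

X_C = 1/(ωC) = 151 Ω
Z = 53.6 − j151 Ω
|Z| = √(53.6² + 151²) = 160 Ω
∠Z = arctan(-151/53.6) = -70.5°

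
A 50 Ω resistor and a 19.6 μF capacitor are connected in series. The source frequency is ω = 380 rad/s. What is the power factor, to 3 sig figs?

0.349

X_C = 1/(ωC) = 134 Ω
Z = 50.0 − j134 Ω
|Z| = √(50.0² + 134²) = 143 Ω
∠Z = arctan(-134/50.0) = -69.6°
cos φ = cos(-69.6°) = 0.349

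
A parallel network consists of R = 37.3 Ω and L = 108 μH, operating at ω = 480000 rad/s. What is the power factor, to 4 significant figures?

X_L = ωL = 51.84 Ω
Parallel: admittances add. Y = 1/R + 1/(jωL)
Y = (0.02681 − j0.01929) S
|Y| = 0.03303 S → |Z| = 1/|Y| = 30.28 Ω, ∠Z = −∠Y = 35.74°
cos φ = cos(35.74°) = 0.8117

0.8117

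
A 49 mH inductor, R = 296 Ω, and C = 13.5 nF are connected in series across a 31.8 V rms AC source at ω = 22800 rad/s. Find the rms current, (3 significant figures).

14.8 mA

X_L = ωL = 1120 Ω
X_C = 1/(ωC) = 3250 Ω
Net reactance X = X_L − X_C = -2130 Ω
Z = 296 − j2130 Ω
|Z| = √(296² + 2130²) = 2150 Ω
I = V/|Z| = 31.8/2150 = 14.8 mA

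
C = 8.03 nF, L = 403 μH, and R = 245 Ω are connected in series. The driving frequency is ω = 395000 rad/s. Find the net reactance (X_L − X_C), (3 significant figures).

-156 Ω

X_L = ωL = 159 Ω
X_C = 1/(ωC) = 315 Ω
X = 159 − 315 = -156 Ω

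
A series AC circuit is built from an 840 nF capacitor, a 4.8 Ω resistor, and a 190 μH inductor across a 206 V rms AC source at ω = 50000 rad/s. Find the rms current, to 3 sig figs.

X_L = ωL = 9.50 Ω
X_C = 1/(ωC) = 23.8 Ω
Net reactance X = X_L − X_C = -14.3 Ω
Z = 4.80 − j14.3 Ω
|Z| = √(4.80² + 14.3²) = 15.1 Ω
I = V/|Z| = 206/15.1 = 13.6 A

13.6 A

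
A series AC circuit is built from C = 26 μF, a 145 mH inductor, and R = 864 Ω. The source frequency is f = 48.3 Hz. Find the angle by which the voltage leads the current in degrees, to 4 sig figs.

ω = 2πf = 303.5 rad/s
X_L = ωL = 44.00 Ω
X_C = 1/(ωC) = 126.7 Ω
Net reactance X = X_L − X_C = -82.73 Ω
Z = 864.0 − j82.73 Ω
|Z| = √(864.0² + 82.73²) = 868.0 Ω
∠Z = arctan(-82.73/864.0) = -5.470°

-5.470°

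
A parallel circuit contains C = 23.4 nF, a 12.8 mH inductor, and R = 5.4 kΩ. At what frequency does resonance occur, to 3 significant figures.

ω₀ = 1/√(LC) = 1/√(0.0128 × 2.34e-08) = 57780 rad/s
f₀ = ω₀/(2π) = 9.20 kHz

9.20 kHz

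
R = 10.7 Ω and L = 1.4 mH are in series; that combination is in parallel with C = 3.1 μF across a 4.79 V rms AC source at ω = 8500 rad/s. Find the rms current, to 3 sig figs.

X_L = ωL = 11.9 Ω
X_C = 1/(ωC) = 38.0 Ω
Branch 1 (R+jX_L): Z₁ = 10.7 + j11.9 Ω, |Z₁| = 16.0 Ω
Branch 2 (−jX_C): Z₂ = −j38.0 Ω
Parallel: Z = Z₁Z₂/(Z₁+Z₂), |Z| = 21.6 Ω, ∠Z = 25.7°
I = V/|Z| = 4.79/21.6 = 222 mA

222 mA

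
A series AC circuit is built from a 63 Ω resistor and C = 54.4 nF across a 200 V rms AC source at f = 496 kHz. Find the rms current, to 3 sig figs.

3.16 A

ω = 2πf = 3.116e+06 rad/s
X_C = 1/(ωC) = 5.90 Ω
Z = 63.0 − j5.90 Ω
|Z| = √(63.0² + 5.90²) = 63.3 Ω
I = V/|Z| = 200/63.3 = 3.16 A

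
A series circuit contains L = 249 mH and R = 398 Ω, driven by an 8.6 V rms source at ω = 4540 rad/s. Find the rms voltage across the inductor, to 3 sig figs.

8.11 V

X_L = ωL = 1130 Ω
Z = 398 + j1130 Ω
|Z| = √(398² + 1130²) = 1200 Ω
I = V/|Z| = 7.18 mA
V_L = I·|Z_L| = 0.00718 × 1130 = 8.11 V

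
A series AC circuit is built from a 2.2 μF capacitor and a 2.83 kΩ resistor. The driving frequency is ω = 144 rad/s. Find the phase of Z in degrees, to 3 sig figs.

-48.1°

X_C = 1/(ωC) = 3160 Ω
Z = 2830 − j3160 Ω
|Z| = √(2830² + 3160²) = 4240 Ω
∠Z = arctan(-3160/2830) = -48.1°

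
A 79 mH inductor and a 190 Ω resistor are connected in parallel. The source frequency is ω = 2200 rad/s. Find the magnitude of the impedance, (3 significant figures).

X_L = ωL = 174 Ω
Parallel: admittances add. Y = 1/R + 1/(jωL)
Y = (0.00526 − j0.00575) S
|Y| = 0.00780 S → |Z| = 1/|Y| = 128 Ω, ∠Z = −∠Y = 47.5°

128 Ω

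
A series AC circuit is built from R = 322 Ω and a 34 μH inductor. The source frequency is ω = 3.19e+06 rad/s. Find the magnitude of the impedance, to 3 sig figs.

X_L = ωL = 108 Ω
Z = 322 + j108 Ω
|Z| = √(322² + 108²) = 340 Ω

340 Ω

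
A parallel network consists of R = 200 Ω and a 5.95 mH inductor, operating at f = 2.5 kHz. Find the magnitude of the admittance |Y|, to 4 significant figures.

11.81 mS

ω = 2πf = 15710 rad/s
X_L = ωL = 93.46 Ω
Parallel: admittances add. Y = 1/R + 1/(jωL)
Y = (0.005000 − j0.01070) S
|Y| = 0.01181 S → |Z| = 1/|Y| = 84.67 Ω, ∠Z = −∠Y = 64.95°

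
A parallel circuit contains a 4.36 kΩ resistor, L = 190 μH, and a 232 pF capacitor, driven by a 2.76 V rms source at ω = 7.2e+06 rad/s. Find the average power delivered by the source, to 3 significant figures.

1.75 mW

X_L = ωL = 1370 Ω
X_C = 1/(ωC) = 599 Ω
Parallel: admittances add. Y = 1/R + 1/(jωL) + jωC
Y = (0.000229 + j0.000939) S
|Y| = 0.000967 S → |Z| = 1/|Y| = 1030 Ω, ∠Z = −∠Y = -76.3°
I = V/|Z| = 2.67 mA
P = VI cos φ = 2.76 × 0.00267 × cos(-76.3°) = 1.75 mW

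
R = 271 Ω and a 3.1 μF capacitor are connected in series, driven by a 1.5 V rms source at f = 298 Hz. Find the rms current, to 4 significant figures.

ω = 2πf = 1872 rad/s
X_C = 1/(ωC) = 172.3 Ω
Z = 271.0 − j172.3 Ω
|Z| = √(271.0² + 172.3²) = 321.1 Ω
I = V/|Z| = 1.5/321.1 = 4.671 mA

4.671 mA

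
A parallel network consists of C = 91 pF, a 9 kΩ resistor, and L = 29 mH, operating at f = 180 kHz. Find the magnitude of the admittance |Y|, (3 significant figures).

ω = 2πf = 1.131e+06 rad/s
X_L = ωL = 32800 Ω
X_C = 1/(ωC) = 9720 Ω
Parallel: admittances add. Y = 1/R + 1/(jωL) + jωC
Y = (0.000111 + j7.24e-05) S
|Y| = 0.000133 S → |Z| = 1/|Y| = 7540 Ω, ∠Z = −∠Y = -33.1°

133 μS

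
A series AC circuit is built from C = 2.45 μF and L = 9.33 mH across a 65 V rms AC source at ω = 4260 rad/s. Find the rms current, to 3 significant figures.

X_L = ωL = 39.7 Ω
X_C = 1/(ωC) = 95.8 Ω
Net reactance X = X_L − X_C = -56.1 Ω
Z = − j56.1 Ω
|Z| = √(0² + 56.1²) = 56.1 Ω
I = V/|Z| = 65/56.1 = 1.16 A

1.16 A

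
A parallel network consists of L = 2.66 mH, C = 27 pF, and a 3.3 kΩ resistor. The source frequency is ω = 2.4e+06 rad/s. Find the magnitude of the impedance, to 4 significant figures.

3158 Ω

X_L = ωL = 6384 Ω
X_C = 1/(ωC) = 15430 Ω
Parallel: admittances add. Y = 1/R + 1/(jωL) + jωC
Y = (0.0003030 − j9.184e-05) S
|Y| = 0.0003166 S → |Z| = 1/|Y| = 3158 Ω, ∠Z = −∠Y = 16.86°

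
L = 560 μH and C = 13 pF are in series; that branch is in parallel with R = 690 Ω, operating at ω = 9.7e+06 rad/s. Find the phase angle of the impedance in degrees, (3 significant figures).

-15.4°

X_L = ωL = 5430 Ω
X_C = 1/(ωC) = 7930 Ω
Branch 1: Z₁ = R = 690 Ω
Branch 2 (series LC): Z₂ = j(X_L − X_C) = −j2500 Ω
Parallel: Z = Z₁Z₂/(Z₁+Z₂), |Z| = 665 Ω, ∠Z = -15.4°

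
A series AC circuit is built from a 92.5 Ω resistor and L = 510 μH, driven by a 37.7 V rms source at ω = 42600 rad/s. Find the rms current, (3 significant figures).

397 mA

X_L = ωL = 21.7 Ω
Z = 92.5 + j21.7 Ω
|Z| = √(92.5² + 21.7²) = 95.0 Ω
I = V/|Z| = 37.7/95.0 = 397 mA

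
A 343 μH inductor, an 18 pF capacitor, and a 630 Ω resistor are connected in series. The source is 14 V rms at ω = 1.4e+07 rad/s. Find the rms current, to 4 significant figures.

13.40 mA

X_L = ωL = 4802 Ω
X_C = 1/(ωC) = 3968 Ω
Net reactance X = X_L − X_C = 833.7 Ω
Z = 630.0 + j833.7 Ω
|Z| = √(630.0² + 833.7²) = 1045 Ω
I = V/|Z| = 14/1045 = 13.40 mA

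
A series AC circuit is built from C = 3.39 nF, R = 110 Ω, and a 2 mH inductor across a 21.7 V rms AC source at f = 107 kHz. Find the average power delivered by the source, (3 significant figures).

62.2 mW

ω = 2πf = 672300 rad/s
X_L = ωL = 1340 Ω
X_C = 1/(ωC) = 439 Ω
Net reactance X = X_L − X_C = 906 Ω
Z = 110 + j906 Ω
|Z| = √(110² + 906²) = 912 Ω
∠Z = arctan(906/110) = 83.1°
I = V/|Z| = 23.8 mA
P = VI cos φ = 21.7 × 0.0238 × cos(83.1°) = 62.2 mW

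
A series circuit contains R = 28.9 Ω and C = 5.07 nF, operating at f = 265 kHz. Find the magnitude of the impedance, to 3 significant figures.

122 Ω

ω = 2πf = 1.665e+06 rad/s
X_C = 1/(ωC) = 118 Ω
Z = 28.9 − j118 Ω
|Z| = √(28.9² + 118²) = 122 Ω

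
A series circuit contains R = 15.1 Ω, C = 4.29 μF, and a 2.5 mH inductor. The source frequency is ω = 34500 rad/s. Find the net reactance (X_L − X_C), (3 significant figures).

79.5 Ω

X_L = ωL = 86.2 Ω
X_C = 1/(ωC) = 6.76 Ω
X = 86.2 − 6.76 = 79.5 Ω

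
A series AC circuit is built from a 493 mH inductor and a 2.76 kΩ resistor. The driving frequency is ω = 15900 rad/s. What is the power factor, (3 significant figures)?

0.332

X_L = ωL = 7840 Ω
Z = 2760 + j7840 Ω
|Z| = √(2760² + 7840²) = 8310 Ω
∠Z = arctan(7840/2760) = 70.6°
cos φ = cos(70.6°) = 0.332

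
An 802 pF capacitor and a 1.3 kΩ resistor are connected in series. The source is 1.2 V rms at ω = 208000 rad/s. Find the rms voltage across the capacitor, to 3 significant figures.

1.17 V

X_C = 1/(ωC) = 5990 Ω
Z = 1300 − j5990 Ω
|Z| = √(1300² + 5990²) = 6130 Ω
I = V/|Z| = 196 μA
V_C = I·|Z_C| = 0.000196 × 5990 = 1.17 V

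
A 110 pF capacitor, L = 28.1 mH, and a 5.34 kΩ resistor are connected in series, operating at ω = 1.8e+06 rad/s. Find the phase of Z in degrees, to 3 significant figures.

83.3°

X_L = ωL = 50600 Ω
X_C = 1/(ωC) = 5050 Ω
Net reactance X = X_L − X_C = 45500 Ω
Z = 5340 + j45500 Ω
|Z| = √(5340² + 45500²) = 45800 Ω
∠Z = arctan(45500/5340) = 83.3°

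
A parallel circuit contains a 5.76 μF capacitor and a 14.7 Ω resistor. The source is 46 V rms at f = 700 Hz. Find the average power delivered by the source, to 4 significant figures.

ω = 2πf = 4398 rad/s
X_C = 1/(ωC) = 39.47 Ω
Parallel: admittances add. Y = 1/R + jωC
Y = (0.06803 + j0.02533) S
|Y| = 0.07259 S → |Z| = 1/|Y| = 13.78 Ω, ∠Z = −∠Y = -20.43°
I = V/|Z| = 3.339 A
P = VI cos φ = 46 × 3.339 × cos(-20.43°) = 143.9 W

143.9 W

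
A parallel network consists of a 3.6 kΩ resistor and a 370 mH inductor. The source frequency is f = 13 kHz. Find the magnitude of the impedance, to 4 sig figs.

3575 Ω

ω = 2πf = 81680 rad/s
X_L = ωL = 30220 Ω
Parallel: admittances add. Y = 1/R + 1/(jωL)
Y = (0.0002778 − j3.309e-05) S
|Y| = 0.0002797 S → |Z| = 1/|Y| = 3575 Ω, ∠Z = −∠Y = 6.793°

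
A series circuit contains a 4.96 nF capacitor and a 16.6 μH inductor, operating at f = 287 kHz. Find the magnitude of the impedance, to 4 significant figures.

81.87 Ω

ω = 2πf = 1.803e+06 rad/s
X_L = ωL = 29.93 Ω
X_C = 1/(ωC) = 111.8 Ω
Net reactance X = X_L − X_C = -81.87 Ω
Z = − j81.87 Ω
|Z| = √(0² + 81.87²) = 81.87 Ω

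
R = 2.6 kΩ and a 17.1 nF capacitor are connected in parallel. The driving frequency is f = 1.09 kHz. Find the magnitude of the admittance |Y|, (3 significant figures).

402 μS

ω = 2πf = 6849 rad/s
X_C = 1/(ωC) = 8540 Ω
Parallel: admittances add. Y = 1/R + jωC
Y = (0.000385 + j0.000117) S
|Y| = 0.000402 S → |Z| = 1/|Y| = 2490 Ω, ∠Z = −∠Y = -16.9°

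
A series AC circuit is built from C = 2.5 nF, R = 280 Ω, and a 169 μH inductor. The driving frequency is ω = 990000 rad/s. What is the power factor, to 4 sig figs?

X_L = ωL = 167.3 Ω
X_C = 1/(ωC) = 404.0 Ω
Net reactance X = X_L − X_C = -236.7 Ω
Z = 280.0 − j236.7 Ω
|Z| = √(280.0² + 236.7²) = 366.7 Ω
∠Z = arctan(-236.7/280.0) = -40.21°
cos φ = cos(-40.21°) = 0.7636

0.7636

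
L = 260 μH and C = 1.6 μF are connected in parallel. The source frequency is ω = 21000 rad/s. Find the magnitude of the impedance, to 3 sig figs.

X_L = ωL = 5.46 Ω
X_C = 1/(ωC) = 29.8 Ω
Parallel: admittances add. Y = 1/(jωL) + jωC
Y = (0 − j0.150) S
|Y| = 0.150 S → |Z| = 1/|Y| = 6.69 Ω, ∠Z = −∠Y = 90.0°

6.69 Ω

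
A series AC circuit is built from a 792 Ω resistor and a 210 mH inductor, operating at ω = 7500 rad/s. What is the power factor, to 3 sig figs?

X_L = ωL = 1580 Ω
Z = 792 + j1580 Ω
|Z| = √(792² + 1580²) = 1760 Ω
∠Z = arctan(1580/792) = 63.3°
cos φ = cos(63.3°) = 0.449

0.449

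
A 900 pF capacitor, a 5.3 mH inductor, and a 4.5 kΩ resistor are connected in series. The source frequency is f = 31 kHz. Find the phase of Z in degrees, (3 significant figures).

-46.1°

ω = 2πf = 194800 rad/s
X_L = ωL = 1030 Ω
X_C = 1/(ωC) = 5700 Ω
Net reactance X = X_L − X_C = -4670 Ω
Z = 4500 − j4670 Ω
|Z| = √(4500² + 4670²) = 6490 Ω
∠Z = arctan(-4670/4500) = -46.1°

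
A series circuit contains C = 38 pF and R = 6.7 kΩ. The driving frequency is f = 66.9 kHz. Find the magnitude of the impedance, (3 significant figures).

ω = 2πf = 420300 rad/s
X_C = 1/(ωC) = 62600 Ω
Z = 6700 − j62600 Ω
|Z| = √(6700² + 62600²) = 63000 Ω

63000 Ω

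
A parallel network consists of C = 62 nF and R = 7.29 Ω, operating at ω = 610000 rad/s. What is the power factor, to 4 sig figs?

0.9640

X_C = 1/(ωC) = 26.44 Ω
Parallel: admittances add. Y = 1/R + jωC
Y = (0.1372 + j0.03782) S
|Y| = 0.1423 S → |Z| = 1/|Y| = 7.028 Ω, ∠Z = −∠Y = -15.41°
cos φ = cos(-15.41°) = 0.9640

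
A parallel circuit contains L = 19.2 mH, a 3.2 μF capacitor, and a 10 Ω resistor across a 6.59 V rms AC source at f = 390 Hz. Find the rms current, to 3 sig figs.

665 mA

ω = 2πf = 2450 rad/s
X_L = ωL = 47.0 Ω
X_C = 1/(ωC) = 128 Ω
Parallel: admittances add. Y = 1/R + 1/(jωL) + jωC
Y = (0.100 − j0.0134) S
|Y| = 0.101 S → |Z| = 1/|Y| = 9.91 Ω, ∠Z = −∠Y = 7.64°
I = V/|Z| = 6.59/9.91 = 665 mA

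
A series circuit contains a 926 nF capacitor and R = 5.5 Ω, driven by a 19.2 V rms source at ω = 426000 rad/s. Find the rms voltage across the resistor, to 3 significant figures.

17.4 V

X_C = 1/(ωC) = 2.54 Ω
Z = 5.50 − j2.54 Ω
|Z| = √(5.50² + 2.54²) = 6.06 Ω
I = V/|Z| = 3.17 A
V_R = I·|Z_R| = 3.17 × 5.50 = 17.4 V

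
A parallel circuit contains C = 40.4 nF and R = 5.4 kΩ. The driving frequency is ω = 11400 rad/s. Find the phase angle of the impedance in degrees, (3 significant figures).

X_C = 1/(ωC) = 2170 Ω
Parallel: admittances add. Y = 1/R + jωC
Y = (0.000185 + j0.000461) S
|Y| = 0.000496 S → |Z| = 1/|Y| = 2010 Ω, ∠Z = −∠Y = -68.1°

-68.1°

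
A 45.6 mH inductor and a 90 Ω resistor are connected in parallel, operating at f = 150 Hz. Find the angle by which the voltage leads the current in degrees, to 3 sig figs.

ω = 2πf = 942.5 rad/s
X_L = ωL = 43.0 Ω
Parallel: admittances add. Y = 1/R + 1/(jωL)
Y = (0.0111 − j0.0233) S
|Y| = 0.0258 S → |Z| = 1/|Y| = 38.8 Ω, ∠Z = −∠Y = 64.5°

64.5°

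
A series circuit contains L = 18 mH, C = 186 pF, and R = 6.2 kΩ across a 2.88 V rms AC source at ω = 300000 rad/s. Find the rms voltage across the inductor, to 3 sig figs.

1.11 V

X_L = ωL = 5400 Ω
X_C = 1/(ωC) = 17900 Ω
Net reactance X = X_L − X_C = -12500 Ω
Z = 6200 − j12500 Ω
|Z| = √(6200² + 12500²) = 14000 Ω
I = V/|Z| = 206 μA
V_L = I·|Z_L| = 0.000206 × 5400 = 1.11 V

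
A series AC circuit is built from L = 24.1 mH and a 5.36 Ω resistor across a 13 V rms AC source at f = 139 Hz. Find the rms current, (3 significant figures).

599 mA

ω = 2πf = 873.4 rad/s
X_L = ωL = 21.0 Ω
Z = 5.36 + j21.0 Ω
|Z| = √(5.36² + 21.0²) = 21.7 Ω
I = V/|Z| = 13/21.7 = 599 mA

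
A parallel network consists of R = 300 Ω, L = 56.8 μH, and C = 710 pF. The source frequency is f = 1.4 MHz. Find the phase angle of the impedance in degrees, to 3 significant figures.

ω = 2πf = 8.796e+06 rad/s
X_L = ωL = 500 Ω
X_C = 1/(ωC) = 160 Ω
Parallel: admittances add. Y = 1/R + 1/(jωL) + jωC
Y = (0.00333 + j0.00424) S
|Y| = 0.00540 S → |Z| = 1/|Y| = 185 Ω, ∠Z = −∠Y = -51.9°

-51.9°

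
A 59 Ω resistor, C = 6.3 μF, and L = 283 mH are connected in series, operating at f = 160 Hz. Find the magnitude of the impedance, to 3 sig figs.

ω = 2πf = 1005 rad/s
X_L = ωL = 285 Ω
X_C = 1/(ωC) = 158 Ω
Net reactance X = X_L − X_C = 127 Ω
Z = 59.0 + j127 Ω
|Z| = √(59.0² + 127²) = 140 Ω

140 Ω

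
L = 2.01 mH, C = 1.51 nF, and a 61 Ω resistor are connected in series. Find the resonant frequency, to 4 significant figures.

ω₀ = 1/√(LC) = 1/√(0.00201 × 1.51e-09) = 574000 rad/s
f₀ = ω₀/(2π) = 91.36 kHz

91.36 kHz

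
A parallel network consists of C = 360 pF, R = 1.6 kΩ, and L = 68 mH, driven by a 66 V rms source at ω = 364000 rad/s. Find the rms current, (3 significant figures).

X_L = ωL = 24800 Ω
X_C = 1/(ωC) = 7630 Ω
Parallel: admittances add. Y = 1/R + 1/(jωL) + jωC
Y = (0.000625 + j9.06e-05) S
|Y| = 0.000632 S → |Z| = 1/|Y| = 1580 Ω, ∠Z = −∠Y = -8.25°
I = V/|Z| = 66/1580 = 41.7 mA

41.7 mA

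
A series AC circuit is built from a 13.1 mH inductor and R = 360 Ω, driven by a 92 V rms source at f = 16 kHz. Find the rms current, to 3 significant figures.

ω = 2πf = 100500 rad/s
X_L = ωL = 1320 Ω
Z = 360 + j1320 Ω
|Z| = √(360² + 1320²) = 1370 Ω
I = V/|Z| = 92/1370 = 67.4 mA

67.4 mA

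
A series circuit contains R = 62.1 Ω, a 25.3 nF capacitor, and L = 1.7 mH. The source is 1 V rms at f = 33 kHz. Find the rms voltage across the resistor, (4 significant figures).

ω = 2πf = 207300 rad/s
X_L = ωL = 352.5 Ω
X_C = 1/(ωC) = 190.6 Ω
Net reactance X = X_L − X_C = 161.9 Ω
Z = 62.10 + j161.9 Ω
|Z| = √(62.10² + 161.9²) = 173.4 Ω
I = V/|Z| = 5.768 mA
V_R = I·|Z_R| = 0.005768 × 62.10 = 0.3582 V

0.3582 V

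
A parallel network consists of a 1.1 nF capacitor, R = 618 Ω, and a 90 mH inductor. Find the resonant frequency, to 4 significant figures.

ω₀ = 1/√(LC) = 1/√(0.09 × 1.1e-09) = 100500 rad/s
f₀ = ω₀/(2π) = 16.00 kHz

16.00 kHz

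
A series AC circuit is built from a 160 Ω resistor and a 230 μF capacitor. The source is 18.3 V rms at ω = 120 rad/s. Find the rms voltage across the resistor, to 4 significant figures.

X_C = 1/(ωC) = 36.23 Ω
Z = 160.0 − j36.23 Ω
|Z| = √(160.0² + 36.23²) = 164.1 Ω
I = V/|Z| = 111.6 mA
V_R = I·|Z_R| = 0.1116 × 160.0 = 17.85 V

17.85 V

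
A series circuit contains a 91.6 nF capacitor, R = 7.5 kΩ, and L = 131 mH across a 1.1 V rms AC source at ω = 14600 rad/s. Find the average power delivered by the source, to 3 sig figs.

X_L = ωL = 1910 Ω
X_C = 1/(ωC) = 748 Ω
Net reactance X = X_L − X_C = 1160 Ω
Z = 7500 + j1160 Ω
|Z| = √(7500² + 1160²) = 7590 Ω
∠Z = arctan(1160/7500) = 8.83°
I = V/|Z| = 145 μA
P = VI cos φ = 1.1 × 0.000145 × cos(8.83°) = 158 μW

158 μW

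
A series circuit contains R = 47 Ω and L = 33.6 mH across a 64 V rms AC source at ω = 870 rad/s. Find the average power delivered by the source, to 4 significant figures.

62.84 W

X_L = ωL = 29.23 Ω
Z = 47.00 + j29.23 Ω
|Z| = √(47.00² + 29.23²) = 55.35 Ω
∠Z = arctan(29.23/47.00) = 31.88°
I = V/|Z| = 1.156 A
P = VI cos φ = 64 × 1.156 × cos(31.88°) = 62.84 W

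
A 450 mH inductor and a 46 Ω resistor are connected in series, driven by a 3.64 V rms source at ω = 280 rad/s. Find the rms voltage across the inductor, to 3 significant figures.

3.42 V

X_L = ωL = 126 Ω
Z = 46.0 + j126 Ω
|Z| = √(46.0² + 126²) = 134 Ω
I = V/|Z| = 27.1 mA
V_L = I·|Z_L| = 0.0271 × 126 = 3.42 V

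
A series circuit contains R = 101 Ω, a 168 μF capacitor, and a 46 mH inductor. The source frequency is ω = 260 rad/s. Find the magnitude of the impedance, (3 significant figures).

102 Ω

X_L = ωL = 12.0 Ω
X_C = 1/(ωC) = 22.9 Ω
Net reactance X = X_L − X_C = -10.9 Ω
Z = 101 − j10.9 Ω
|Z| = √(101² + 10.9²) = 102 Ω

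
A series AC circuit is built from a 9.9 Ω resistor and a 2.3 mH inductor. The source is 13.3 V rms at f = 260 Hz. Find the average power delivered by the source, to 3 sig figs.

15.6 W

ω = 2πf = 1634 rad/s
X_L = ωL = 3.76 Ω
Z = 9.90 + j3.76 Ω
|Z| = √(9.90² + 3.76²) = 10.6 Ω
∠Z = arctan(3.76/9.90) = 20.8°
I = V/|Z| = 1.26 A
P = VI cos φ = 13.3 × 1.26 × cos(20.8°) = 15.6 W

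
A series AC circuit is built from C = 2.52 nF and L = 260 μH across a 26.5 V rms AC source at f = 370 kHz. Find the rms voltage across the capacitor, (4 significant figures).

10.43 V

ω = 2πf = 2.325e+06 rad/s
X_L = ωL = 604.4 Ω
X_C = 1/(ωC) = 170.7 Ω
Net reactance X = X_L − X_C = 433.7 Ω
Z = j433.7 Ω
|Z| = √(0² + 433.7²) = 433.7 Ω
I = V/|Z| = 61.10 mA
V_C = I·|Z_C| = 0.06110 × 170.7 = 10.43 V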